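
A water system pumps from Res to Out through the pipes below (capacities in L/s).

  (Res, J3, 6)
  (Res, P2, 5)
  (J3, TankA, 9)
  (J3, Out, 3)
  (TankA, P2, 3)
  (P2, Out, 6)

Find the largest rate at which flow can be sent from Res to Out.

9

Augment Res→J3→Out: bottleneck 3, flow now 3.
Augment Res→P2→Out: bottleneck 5, flow now 8.
Augment Res→J3→TankA→P2→Out: bottleneck 1, flow now 9.
No augmenting path remains; maximum flow = 9.
In the residual graph, reachable from Res: {Res, J3, TankA, P2}.
Min-cut edges: J3→Out (3), P2→Out (6); capacity 3 + 6 = 9.
This cut is saturated, so no flow can exceed 9.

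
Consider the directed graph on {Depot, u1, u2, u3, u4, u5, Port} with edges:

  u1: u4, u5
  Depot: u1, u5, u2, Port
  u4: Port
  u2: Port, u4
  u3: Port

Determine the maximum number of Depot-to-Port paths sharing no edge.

3

Assign every edge capacity 1; by Menger, the answer equals the max flow.
Path Depot→Port (+1); total 1.
Path Depot→u2→Port (+1); total 2.
Path Depot→u1→u4→Port (+1); total 3.
No residual Depot→Port path; max flow = 3.
Certifying cut of size 3: {Depot→Port, Depot→u1, Depot→u2}.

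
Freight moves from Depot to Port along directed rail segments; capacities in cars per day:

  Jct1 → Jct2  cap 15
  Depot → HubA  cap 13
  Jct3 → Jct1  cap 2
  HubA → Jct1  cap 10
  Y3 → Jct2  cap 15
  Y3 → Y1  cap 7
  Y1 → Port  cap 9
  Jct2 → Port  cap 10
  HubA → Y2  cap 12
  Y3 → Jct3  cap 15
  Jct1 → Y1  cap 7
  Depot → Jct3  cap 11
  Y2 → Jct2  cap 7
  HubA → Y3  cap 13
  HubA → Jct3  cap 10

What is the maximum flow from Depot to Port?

Augment Depot→Jct3→Jct1→Y1→Port: bottleneck 2, flow now 2.
Augment Depot→HubA→Jct1→Y1→Port: bottleneck 5, flow now 7.
Augment Depot→HubA→Jct1→Jct2→Port: bottleneck 5, flow now 12.
Augment Depot→HubA→Y3→Y1→Port: bottleneck 2, flow now 14.
Augment Depot→HubA→Y3→Jct2→Port: bottleneck 1, flow now 15.
No augmenting path remains; maximum flow = 15.
In the residual graph, reachable from Depot: {Depot, Jct3}.
Min-cut edges: Depot→HubA (13), Jct3→Jct1 (2); capacity 13 + 2 = 15.
This cut is saturated, so no flow can exceed 15.

15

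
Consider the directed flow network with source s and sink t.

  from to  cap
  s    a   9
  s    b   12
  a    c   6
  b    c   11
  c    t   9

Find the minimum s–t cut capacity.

9

Augment s→a→c→t: bottleneck 6, flow now 6.
Augment s→b→c→t: bottleneck 3, flow now 9.
No augmenting path remains; maximum flow = 9.
By max-flow min-cut, the minimum cut capacity equals the max flow.
In the residual graph, reachable from s: {s, a, b, c}.
Min-cut edges: c→t (9); capacity 9 = 9.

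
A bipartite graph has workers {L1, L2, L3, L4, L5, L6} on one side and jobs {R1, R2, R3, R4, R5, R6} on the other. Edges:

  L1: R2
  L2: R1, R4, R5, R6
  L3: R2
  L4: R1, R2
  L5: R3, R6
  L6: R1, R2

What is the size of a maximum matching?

Unit-capacity flow: source→left, listed edges, right→sink; max matching = max flow.
Augmenting path L1→R2 (+1); matched 1.
Augmenting path L2→R1 (+1); matched 2.
Augmenting path L5→R3 (+1); matched 3.
Augmenting path L4→R1→L2→R4 (+1); matched 4.
No augmenting path remains; maximum matching = 4.
König certificate: {L2, L5, R1, R2} is a vertex cover of size 4 (every listed pair touches it), so no matching can be larger.

4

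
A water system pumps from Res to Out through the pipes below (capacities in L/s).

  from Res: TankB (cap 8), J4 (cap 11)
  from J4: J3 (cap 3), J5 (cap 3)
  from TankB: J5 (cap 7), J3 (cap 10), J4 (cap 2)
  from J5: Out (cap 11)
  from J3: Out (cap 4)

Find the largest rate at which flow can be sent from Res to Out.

Augment Res→J4→J5→Out: bottleneck 3, flow now 3.
Augment Res→J4→J3→Out: bottleneck 3, flow now 6.
Augment Res→TankB→J5→Out: bottleneck 7, flow now 13.
Augment Res→TankB→J3→Out: bottleneck 1, flow now 14.
No augmenting path remains; maximum flow = 14.
In the residual graph, reachable from Res: {Res, J4}.
Min-cut edges: Res→TankB (8), J4→J5 (3), J4→J3 (3); capacity 8 + 3 + 3 = 14.
This cut is saturated, so no flow can exceed 14.

14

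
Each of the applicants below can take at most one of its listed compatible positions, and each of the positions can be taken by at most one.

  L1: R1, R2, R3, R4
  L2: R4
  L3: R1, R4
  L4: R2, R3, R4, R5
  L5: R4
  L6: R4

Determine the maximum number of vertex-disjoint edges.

4

Unit-capacity flow: source→left, listed edges, right→sink; max matching = max flow.
Augmenting path L1→R1 (+1); matched 1.
Augmenting path L2→R4 (+1); matched 2.
Augmenting path L4→R2 (+1); matched 3.
Augmenting path L3→R1→L1→R3 (+1); matched 4.
No augmenting path remains; maximum matching = 4.
König certificate: {L1, L3, L4, R4} is a vertex cover of size 4 (every listed pair touches it), so no matching can be larger.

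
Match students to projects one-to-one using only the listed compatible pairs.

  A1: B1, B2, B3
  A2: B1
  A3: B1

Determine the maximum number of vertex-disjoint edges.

2

Unit-capacity flow: source→left, listed edges, right→sink; max matching = max flow.
Augmenting path A1→B1 (+1); matched 1.
Augmenting path A2→B1→A1→B2 (+1); matched 2.
No augmenting path remains; maximum matching = 2.
König certificate: {A1, B1} is a vertex cover of size 2 (every listed pair touches it), so no matching can be larger.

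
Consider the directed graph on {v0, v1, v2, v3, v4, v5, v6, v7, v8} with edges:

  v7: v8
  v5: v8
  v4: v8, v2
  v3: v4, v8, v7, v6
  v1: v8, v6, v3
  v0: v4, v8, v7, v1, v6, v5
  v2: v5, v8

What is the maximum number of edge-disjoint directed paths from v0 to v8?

Assign every edge capacity 1; by Menger, the answer equals the max flow.
Path v0→v8 (+1); total 1.
Path v0→v1→v8 (+1); total 2.
Path v0→v4→v8 (+1); total 3.
Path v0→v5→v8 (+1); total 4.
Path v0→v7→v8 (+1); total 5.
No residual v0→v8 path; max flow = 5.
Certifying cut of size 5: {v0→v1, v0→v4, v0→v5, v0→v7, v0→v8}.

5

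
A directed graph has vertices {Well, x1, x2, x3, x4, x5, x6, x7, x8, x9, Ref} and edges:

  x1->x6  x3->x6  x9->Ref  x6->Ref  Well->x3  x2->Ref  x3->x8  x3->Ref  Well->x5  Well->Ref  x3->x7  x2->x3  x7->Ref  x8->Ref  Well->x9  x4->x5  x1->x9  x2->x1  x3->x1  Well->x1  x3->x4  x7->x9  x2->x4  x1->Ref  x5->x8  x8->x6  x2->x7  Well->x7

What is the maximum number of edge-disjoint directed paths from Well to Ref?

6

Assign every edge capacity 1; by Menger, the answer equals the max flow.
Path Well→Ref (+1); total 1.
Path Well→x1→Ref (+1); total 2.
Path Well→x3→Ref (+1); total 3.
Path Well→x7→Ref (+1); total 4.
Path Well→x9→Ref (+1); total 5.
Path Well→x5→x8→Ref (+1); total 6.
No residual Well→Ref path; max flow = 6.
Certifying cut of size 6: {Well→Ref, Well→x1, Well→x3, Well→x5, Well→x7, Well→x9}.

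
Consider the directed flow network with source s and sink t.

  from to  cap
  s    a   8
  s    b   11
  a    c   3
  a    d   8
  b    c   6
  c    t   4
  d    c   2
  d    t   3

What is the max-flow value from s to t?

7

Augment s→a→c→t: bottleneck 3, flow now 3.
Augment s→a→d→t: bottleneck 3, flow now 6.
Augment s→b→c→t: bottleneck 1, flow now 7.
No augmenting path remains; maximum flow = 7.
In the residual graph, reachable from s: {s, a, b, c, d}.
Min-cut edges: c→t (4), d→t (3); capacity 4 + 3 = 7.
This cut is saturated, so no flow can exceed 7.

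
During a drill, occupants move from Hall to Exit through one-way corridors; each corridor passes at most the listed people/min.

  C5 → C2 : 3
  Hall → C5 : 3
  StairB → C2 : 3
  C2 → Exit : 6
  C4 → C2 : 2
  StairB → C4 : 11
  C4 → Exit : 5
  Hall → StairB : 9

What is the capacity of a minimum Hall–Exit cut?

11

Augment Hall→StairB→C2→Exit: bottleneck 3, flow now 3.
Augment Hall→StairB→C4→Exit: bottleneck 5, flow now 8.
Augment Hall→C5→C2→Exit: bottleneck 3, flow now 11.
No augmenting path remains; maximum flow = 11.
By max-flow min-cut, the minimum cut capacity equals the max flow.
In the residual graph, reachable from Hall: {Hall, StairB, C5, C2, C4}.
Min-cut edges: C2→Exit (6), C4→Exit (5); capacity 6 + 5 = 11.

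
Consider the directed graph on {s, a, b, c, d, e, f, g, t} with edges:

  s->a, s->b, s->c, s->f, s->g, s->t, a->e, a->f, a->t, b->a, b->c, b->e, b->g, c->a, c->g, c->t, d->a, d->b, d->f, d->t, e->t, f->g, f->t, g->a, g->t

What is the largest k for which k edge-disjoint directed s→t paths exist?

6

Assign every edge capacity 1; by Menger, the answer equals the max flow.
Path s→t (+1); total 1.
Path s→a→t (+1); total 2.
Path s→c→t (+1); total 3.
Path s→f→t (+1); total 4.
Path s→g→t (+1); total 5.
Path s→b→e→t (+1); total 6.
No residual s→t path; max flow = 6.
Certifying cut of size 6: {s→a, s→b, s→c, s→f, s→g, s→t}.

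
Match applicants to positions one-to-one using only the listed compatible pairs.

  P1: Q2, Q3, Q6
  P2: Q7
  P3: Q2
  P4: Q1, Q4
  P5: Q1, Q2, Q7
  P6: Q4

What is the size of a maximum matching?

5

Unit-capacity flow: source→left, listed edges, right→sink; max matching = max flow.
Augmenting path P1→Q2 (+1); matched 1.
Augmenting path P2→Q7 (+1); matched 2.
Augmenting path P4→Q1 (+1); matched 3.
Augmenting path P6→Q4 (+1); matched 4.
Augmenting path P3→Q2→P1→Q3 (+1); matched 5.
No augmenting path remains; maximum matching = 5.
König certificate: {P1, Q1, Q2, Q4, Q7} is a vertex cover of size 5 (every listed pair touches it), so no matching can be larger.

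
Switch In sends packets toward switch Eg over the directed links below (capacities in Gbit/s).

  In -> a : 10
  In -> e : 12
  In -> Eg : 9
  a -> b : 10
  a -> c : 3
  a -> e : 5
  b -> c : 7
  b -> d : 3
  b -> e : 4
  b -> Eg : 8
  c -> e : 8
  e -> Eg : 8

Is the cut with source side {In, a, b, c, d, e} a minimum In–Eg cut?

Yes — it is a minimum cut (capacity 25).

Given cut capacity: 9 + 8 + 8 = 25.
Augment In→Eg: bottleneck 9, flow now 9.
Augment In→e→Eg: bottleneck 8, flow now 17.
Augment In→a→b→Eg: bottleneck 8, flow now 25.
No augmenting path remains; maximum flow = 25.
Cut capacity 25 equals the max flow, so it is a minimum cut.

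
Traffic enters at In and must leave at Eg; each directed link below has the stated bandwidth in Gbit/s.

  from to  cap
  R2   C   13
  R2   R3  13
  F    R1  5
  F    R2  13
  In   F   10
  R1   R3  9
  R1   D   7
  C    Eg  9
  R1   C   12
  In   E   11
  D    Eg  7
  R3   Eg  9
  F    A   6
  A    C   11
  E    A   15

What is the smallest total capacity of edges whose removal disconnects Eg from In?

Augment In→F→A→C→Eg: bottleneck 6, flow now 6.
Augment In→F→R1→R3→Eg: bottleneck 4, flow now 10.
Augment In→E→A→C→Eg: bottleneck 3, flow now 13.
Augment In→E→A→F→R1→R3→Eg: bottleneck 1, flow now 14. (uses reverse residual edge)
Augment In→E→A→F→R2→R3→Eg: bottleneck 4, flow now 18. (uses reverse residual edge)
Augment In→E→A→F→R2→R3→R1→D→Eg: bottleneck 1, flow now 19. (uses reverse residual edge)
No augmenting path remains; maximum flow = 19.
By max-flow min-cut, the minimum cut capacity equals the max flow.
In the residual graph, reachable from In: {In, E, A, C}.
Min-cut edges: In→F (10), C→Eg (9); capacity 10 + 9 = 19.

19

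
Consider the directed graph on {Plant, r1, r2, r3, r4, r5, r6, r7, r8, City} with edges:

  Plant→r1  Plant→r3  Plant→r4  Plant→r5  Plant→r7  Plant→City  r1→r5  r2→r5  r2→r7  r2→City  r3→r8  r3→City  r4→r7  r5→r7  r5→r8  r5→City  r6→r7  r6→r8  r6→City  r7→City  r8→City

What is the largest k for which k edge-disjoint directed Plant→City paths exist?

Assign every edge capacity 1; by Menger, the answer equals the max flow.
Path Plant→City (+1); total 1.
Path Plant→r3→City (+1); total 2.
Path Plant→r5→City (+1); total 3.
Path Plant→r7→City (+1); total 4.
Path Plant→r1→r5→r8→City (+1); total 5.
No residual Plant→City path; max flow = 5.
Certifying cut of size 5: {Plant→City, Plant→r1, Plant→r3, Plant→r5, r7→City}.

5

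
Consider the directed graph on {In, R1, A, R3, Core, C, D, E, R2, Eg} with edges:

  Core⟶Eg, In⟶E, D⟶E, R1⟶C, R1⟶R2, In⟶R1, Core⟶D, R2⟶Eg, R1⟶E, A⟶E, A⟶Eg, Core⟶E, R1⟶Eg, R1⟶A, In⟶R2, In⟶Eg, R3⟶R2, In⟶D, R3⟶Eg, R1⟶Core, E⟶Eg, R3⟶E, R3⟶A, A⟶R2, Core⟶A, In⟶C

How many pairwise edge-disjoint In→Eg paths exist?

Assign every edge capacity 1; by Menger, the answer equals the max flow.
Path In→Eg (+1); total 1.
Path In→R1→Eg (+1); total 2.
Path In→E→Eg (+1); total 3.
Path In→R2→Eg (+1); total 4.
No residual In→Eg path; max flow = 4.
Certifying cut of size 4: {E→Eg, In→Eg, In→R1, In→R2}.

4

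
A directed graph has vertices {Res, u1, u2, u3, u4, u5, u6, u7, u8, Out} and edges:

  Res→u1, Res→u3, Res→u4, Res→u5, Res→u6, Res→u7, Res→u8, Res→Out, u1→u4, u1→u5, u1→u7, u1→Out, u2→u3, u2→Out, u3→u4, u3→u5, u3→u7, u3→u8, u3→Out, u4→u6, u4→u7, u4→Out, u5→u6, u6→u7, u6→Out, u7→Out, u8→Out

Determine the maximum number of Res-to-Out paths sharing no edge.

Assign every edge capacity 1; by Menger, the answer equals the max flow.
Path Res→Out (+1); total 1.
Path Res→u1→Out (+1); total 2.
Path Res→u3→Out (+1); total 3.
Path Res→u4→Out (+1); total 4.
Path Res→u6→Out (+1); total 5.
Path Res→u7→Out (+1); total 6.
Path Res→u8→Out (+1); total 7.
No residual Res→Out path; max flow = 7.
Certifying cut of size 7: {Res→Out, Res→u1, Res→u3, Res→u4, Res→u8, u6→Out, u7→Out}.

7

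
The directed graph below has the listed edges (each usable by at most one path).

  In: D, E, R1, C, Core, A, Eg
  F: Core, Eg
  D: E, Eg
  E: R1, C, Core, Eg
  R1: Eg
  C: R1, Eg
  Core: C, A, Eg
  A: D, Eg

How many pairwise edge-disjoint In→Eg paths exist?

Assign every edge capacity 1; by Menger, the answer equals the max flow.
Path In→Eg (+1); total 1.
Path In→D→Eg (+1); total 2.
Path In→E→Eg (+1); total 3.
Path In→R1→Eg (+1); total 4.
Path In→C→Eg (+1); total 5.
Path In→Core→Eg (+1); total 6.
Path In→A→Eg (+1); total 7.
No residual In→Eg path; max flow = 7.
Certifying cut of size 7: {In→A, In→C, In→Core, In→D, In→E, In→Eg, In→R1}.

7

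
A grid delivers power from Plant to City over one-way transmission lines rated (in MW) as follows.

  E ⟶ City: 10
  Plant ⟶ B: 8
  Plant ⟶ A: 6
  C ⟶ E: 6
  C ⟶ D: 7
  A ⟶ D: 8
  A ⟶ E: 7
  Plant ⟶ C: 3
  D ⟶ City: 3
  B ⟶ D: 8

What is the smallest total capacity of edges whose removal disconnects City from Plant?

Augment Plant→A→D→City: bottleneck 3, flow now 3.
Augment Plant→A→E→City: bottleneck 3, flow now 6.
Augment Plant→C→E→City: bottleneck 3, flow now 9.
Augment Plant→B→D→A→E→City: bottleneck 3, flow now 12. (uses reverse residual edge)
No augmenting path remains; maximum flow = 12.
By max-flow min-cut, the minimum cut capacity equals the max flow.
In the residual graph, reachable from Plant: {Plant, B, D}.
Min-cut edges: Plant→A (6), Plant→C (3), D→City (3); capacity 6 + 3 + 3 = 12.

12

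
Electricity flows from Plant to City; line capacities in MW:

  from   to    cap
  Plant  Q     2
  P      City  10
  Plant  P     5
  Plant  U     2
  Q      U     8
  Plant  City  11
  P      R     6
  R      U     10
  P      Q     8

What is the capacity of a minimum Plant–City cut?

16

Augment Plant→City: bottleneck 11, flow now 11.
Augment Plant→P→City: bottleneck 5, flow now 16.
No augmenting path remains; maximum flow = 16.
By max-flow min-cut, the minimum cut capacity equals the max flow.
In the residual graph, reachable from Plant: {Plant, Q, U}.
Min-cut edges: Plant→P (5), Plant→City (11); capacity 5 + 11 = 16.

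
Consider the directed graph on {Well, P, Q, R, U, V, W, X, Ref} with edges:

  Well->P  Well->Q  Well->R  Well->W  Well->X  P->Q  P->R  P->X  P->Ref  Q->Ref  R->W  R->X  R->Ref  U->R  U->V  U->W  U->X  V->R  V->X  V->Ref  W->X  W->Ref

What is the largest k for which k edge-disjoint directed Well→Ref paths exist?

4

Assign every edge capacity 1; by Menger, the answer equals the max flow.
Path Well→P→Ref (+1); total 1.
Path Well→Q→Ref (+1); total 2.
Path Well→R→Ref (+1); total 3.
Path Well→W→Ref (+1); total 4.
No residual Well→Ref path; max flow = 4.
Certifying cut of size 4: {Well→P, Well→Q, Well→R, Well→W}.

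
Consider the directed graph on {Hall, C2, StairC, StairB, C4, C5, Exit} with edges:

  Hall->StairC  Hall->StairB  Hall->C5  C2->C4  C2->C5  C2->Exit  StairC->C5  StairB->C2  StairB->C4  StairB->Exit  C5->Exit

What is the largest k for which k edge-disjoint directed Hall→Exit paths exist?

2

Assign every edge capacity 1; by Menger, the answer equals the max flow.
Path Hall→StairB→Exit (+1); total 1.
Path Hall→C5→Exit (+1); total 2.
No residual Hall→Exit path; max flow = 2.
Certifying cut of size 2: {C5→Exit, Hall→StairB}.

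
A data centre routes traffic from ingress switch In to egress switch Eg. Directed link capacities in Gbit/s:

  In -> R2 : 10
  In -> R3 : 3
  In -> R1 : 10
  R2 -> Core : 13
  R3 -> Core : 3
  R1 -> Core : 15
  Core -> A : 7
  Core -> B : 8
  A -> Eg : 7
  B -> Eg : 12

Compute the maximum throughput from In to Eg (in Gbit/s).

Augment In→R2→Core→A→Eg: bottleneck 7, flow now 7.
Augment In→R2→Core→B→Eg: bottleneck 3, flow now 10.
Augment In→R3→Core→B→Eg: bottleneck 3, flow now 13.
Augment In→R1→Core→B→Eg: bottleneck 2, flow now 15.
No augmenting path remains; maximum flow = 15.
In the residual graph, reachable from In: {In, R2, R3, R1, Core}.
Min-cut edges: Core→A (7), Core→B (8); capacity 7 + 8 = 15.
This cut is saturated, so no flow can exceed 15.

15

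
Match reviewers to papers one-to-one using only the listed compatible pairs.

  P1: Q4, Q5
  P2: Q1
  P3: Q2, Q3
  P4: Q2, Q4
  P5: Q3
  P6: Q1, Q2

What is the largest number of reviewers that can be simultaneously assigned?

Unit-capacity flow: source→left, listed edges, right→sink; max matching = max flow.
Augmenting path P1→Q4 (+1); matched 1.
Augmenting path P2→Q1 (+1); matched 2.
Augmenting path P3→Q2 (+1); matched 3.
Augmenting path P5→Q3 (+1); matched 4.
Augmenting path P4→Q4→P1→Q5 (+1); matched 5.
No augmenting path remains; maximum matching = 5.
König certificate: {P1, P4, Q1, Q2, Q3} is a vertex cover of size 5 (every listed pair touches it), so no matching can be larger.

5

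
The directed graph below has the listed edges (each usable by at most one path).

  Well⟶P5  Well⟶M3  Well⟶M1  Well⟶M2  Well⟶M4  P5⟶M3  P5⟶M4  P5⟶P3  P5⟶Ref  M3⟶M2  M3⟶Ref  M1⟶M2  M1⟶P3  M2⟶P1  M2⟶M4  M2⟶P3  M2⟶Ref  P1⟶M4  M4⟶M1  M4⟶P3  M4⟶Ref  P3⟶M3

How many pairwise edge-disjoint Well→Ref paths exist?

4

Assign every edge capacity 1; by Menger, the answer equals the max flow.
Path Well→P5→Ref (+1); total 1.
Path Well→M3→Ref (+1); total 2.
Path Well→M2→Ref (+1); total 3.
Path Well→M4→Ref (+1); total 4.
No residual Well→Ref path; max flow = 4.
Certifying cut of size 4: {M2→Ref, M3→Ref, M4→Ref, Well→P5}.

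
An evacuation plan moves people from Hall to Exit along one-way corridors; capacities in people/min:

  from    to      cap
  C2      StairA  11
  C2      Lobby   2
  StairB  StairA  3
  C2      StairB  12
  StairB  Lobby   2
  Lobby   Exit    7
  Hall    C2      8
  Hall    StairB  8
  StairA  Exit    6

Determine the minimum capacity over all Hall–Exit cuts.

Augment Hall→C2→StairA→Exit: bottleneck 6, flow now 6.
Augment Hall→C2→Lobby→Exit: bottleneck 2, flow now 8.
Augment Hall→StairB→Lobby→Exit: bottleneck 2, flow now 10.
No augmenting path remains; maximum flow = 10.
By max-flow min-cut, the minimum cut capacity equals the max flow.
In the residual graph, reachable from Hall: {Hall, C2, StairB, StairA}.
Min-cut edges: C2→Lobby (2), StairB→Lobby (2), StairA→Exit (6); capacity 2 + 2 + 6 = 10.

10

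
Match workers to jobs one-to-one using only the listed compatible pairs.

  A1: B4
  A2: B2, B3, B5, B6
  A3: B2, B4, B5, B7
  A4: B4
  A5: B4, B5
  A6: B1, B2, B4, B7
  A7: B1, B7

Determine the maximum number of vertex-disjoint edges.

6

Unit-capacity flow: source→left, listed edges, right→sink; max matching = max flow.
Augmenting path A1→B4 (+1); matched 1.
Augmenting path A2→B2 (+1); matched 2.
Augmenting path A3→B5 (+1); matched 3.
Augmenting path A6→B1 (+1); matched 4.
Augmenting path A7→B7 (+1); matched 5.
Augmenting path A5→B5→A3→B2→A2→B3 (+1); matched 6.
No augmenting path remains; maximum matching = 6.
König certificate: {A2, A3, A5, A6, A7, B4} is a vertex cover of size 6 (every listed pair touches it), so no matching can be larger.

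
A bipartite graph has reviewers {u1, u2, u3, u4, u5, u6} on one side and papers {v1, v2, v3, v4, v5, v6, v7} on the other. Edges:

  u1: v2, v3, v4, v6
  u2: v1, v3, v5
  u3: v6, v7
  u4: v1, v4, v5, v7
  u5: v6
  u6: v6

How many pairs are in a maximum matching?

5

Unit-capacity flow: source→left, listed edges, right→sink; max matching = max flow.
Augmenting path u1→v2 (+1); matched 1.
Augmenting path u2→v1 (+1); matched 2.
Augmenting path u3→v6 (+1); matched 3.
Augmenting path u4→v4 (+1); matched 4.
Augmenting path u5→v6→u3→v7 (+1); matched 5.
No augmenting path remains; maximum matching = 5.
König certificate: {u1, u2, u3, u4, v6} is a vertex cover of size 5 (every listed pair touches it), so no matching can be larger.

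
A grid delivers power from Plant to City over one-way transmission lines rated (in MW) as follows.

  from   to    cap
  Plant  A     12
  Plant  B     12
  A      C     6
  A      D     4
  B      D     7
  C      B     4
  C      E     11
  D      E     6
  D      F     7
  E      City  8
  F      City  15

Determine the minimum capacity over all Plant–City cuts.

Augment Plant→A→C→E→City: bottleneck 6, flow now 6.
Augment Plant→A→D→E→City: bottleneck 2, flow now 8.
Augment Plant→A→D→F→City: bottleneck 2, flow now 10.
Augment Plant→B→D→F→City: bottleneck 5, flow now 15.
No augmenting path remains; maximum flow = 15.
By max-flow min-cut, the minimum cut capacity equals the max flow.
In the residual graph, reachable from Plant: {Plant, A, B, C, D, E}.
Min-cut edges: D→F (7), E→City (8); capacity 7 + 8 = 15.

15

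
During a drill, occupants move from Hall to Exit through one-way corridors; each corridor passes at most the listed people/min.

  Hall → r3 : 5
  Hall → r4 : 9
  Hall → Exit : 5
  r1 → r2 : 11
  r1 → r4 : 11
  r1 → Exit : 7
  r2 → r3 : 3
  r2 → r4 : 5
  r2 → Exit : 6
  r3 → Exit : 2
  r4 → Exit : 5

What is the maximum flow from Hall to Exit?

12

Augment Hall→Exit: bottleneck 5, flow now 5.
Augment Hall→r3→Exit: bottleneck 2, flow now 7.
Augment Hall→r4→Exit: bottleneck 5, flow now 12.
No augmenting path remains; maximum flow = 12.
In the residual graph, reachable from Hall: {Hall, r3, r4}.
Min-cut edges: Hall→Exit (5), r3→Exit (2), r4→Exit (5); capacity 5 + 2 + 5 = 12.
This cut is saturated, so no flow can exceed 12.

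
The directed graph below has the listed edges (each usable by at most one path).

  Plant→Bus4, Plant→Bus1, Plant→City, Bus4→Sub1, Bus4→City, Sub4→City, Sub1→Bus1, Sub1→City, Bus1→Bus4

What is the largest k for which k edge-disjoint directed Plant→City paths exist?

3

Assign every edge capacity 1; by Menger, the answer equals the max flow.
Path Plant→City (+1); total 1.
Path Plant→Bus4→City (+1); total 2.
Path Plant→Bus1→Bus4→Sub1→City (+1); total 3.
No residual Plant→City path; max flow = 3.
Certifying cut of size 3: {Plant→Bus1, Plant→Bus4, Plant→City}.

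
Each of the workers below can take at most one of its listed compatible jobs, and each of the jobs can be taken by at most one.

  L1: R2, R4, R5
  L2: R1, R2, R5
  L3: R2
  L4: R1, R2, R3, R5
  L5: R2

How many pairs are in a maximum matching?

Unit-capacity flow: source→left, listed edges, right→sink; max matching = max flow.
Augmenting path L1→R2 (+1); matched 1.
Augmenting path L2→R1 (+1); matched 2.
Augmenting path L4→R3 (+1); matched 3.
Augmenting path L3→R2→L1→R4 (+1); matched 4.
No augmenting path remains; maximum matching = 4.
König certificate: {L1, L2, L4, R2} is a vertex cover of size 4 (every listed pair touches it), so no matching can be larger.

4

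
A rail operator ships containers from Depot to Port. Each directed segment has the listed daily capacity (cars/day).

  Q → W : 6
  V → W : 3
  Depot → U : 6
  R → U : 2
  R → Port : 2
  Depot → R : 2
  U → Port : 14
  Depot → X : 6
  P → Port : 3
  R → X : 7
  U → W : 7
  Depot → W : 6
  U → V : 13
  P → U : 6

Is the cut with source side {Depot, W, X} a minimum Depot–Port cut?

Yes — it is a minimum cut (capacity 8).

Given cut capacity: 2 + 6 = 8.
Augment Depot→R→Port: bottleneck 2, flow now 2.
Augment Depot→U→Port: bottleneck 6, flow now 8.
No augmenting path remains; maximum flow = 8.
Cut capacity 8 equals the max flow, so it is a minimum cut.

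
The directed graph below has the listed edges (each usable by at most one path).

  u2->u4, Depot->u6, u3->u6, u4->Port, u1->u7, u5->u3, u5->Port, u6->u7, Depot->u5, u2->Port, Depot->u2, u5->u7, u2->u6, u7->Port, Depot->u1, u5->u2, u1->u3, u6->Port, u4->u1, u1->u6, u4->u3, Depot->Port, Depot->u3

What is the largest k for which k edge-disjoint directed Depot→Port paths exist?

Assign every edge capacity 1; by Menger, the answer equals the max flow.
Path Depot→Port (+1); total 1.
Path Depot→u2→Port (+1); total 2.
Path Depot→u5→Port (+1); total 3.
Path Depot→u6→Port (+1); total 4.
Path Depot→u1→u7→Port (+1); total 5.
No residual Depot→Port path; max flow = 5.
Certifying cut of size 5: {Depot→Port, Depot→u2, Depot→u5, u6→Port, u7→Port}.

5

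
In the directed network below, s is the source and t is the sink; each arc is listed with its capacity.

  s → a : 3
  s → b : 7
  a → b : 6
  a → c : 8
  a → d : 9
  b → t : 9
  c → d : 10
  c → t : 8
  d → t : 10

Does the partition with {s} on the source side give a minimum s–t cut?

Yes — it is a minimum cut (capacity 10).

Given cut capacity: 3 + 7 = 10.
Augment s→b→t: bottleneck 7, flow now 7.
Augment s→a→b→t: bottleneck 2, flow now 9.
Augment s→a→c→t: bottleneck 1, flow now 10.
No augmenting path remains; maximum flow = 10.
Cut capacity 10 equals the max flow, so it is a minimum cut.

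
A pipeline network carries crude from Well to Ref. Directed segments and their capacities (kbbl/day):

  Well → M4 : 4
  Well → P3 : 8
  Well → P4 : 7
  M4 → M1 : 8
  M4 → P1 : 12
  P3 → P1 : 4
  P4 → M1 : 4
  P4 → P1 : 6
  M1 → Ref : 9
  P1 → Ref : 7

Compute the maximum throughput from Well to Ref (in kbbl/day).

Augment Well→M4→M1→Ref: bottleneck 4, flow now 4.
Augment Well→P3→P1→Ref: bottleneck 4, flow now 8.
Augment Well→P4→M1→Ref: bottleneck 4, flow now 12.
Augment Well→P4→P1→Ref: bottleneck 3, flow now 15.
No augmenting path remains; maximum flow = 15.
In the residual graph, reachable from Well: {Well, P3}.
Min-cut edges: Well→M4 (4), Well→P4 (7), P3→P1 (4); capacity 4 + 7 + 4 = 15.
This cut is saturated, so no flow can exceed 15.

15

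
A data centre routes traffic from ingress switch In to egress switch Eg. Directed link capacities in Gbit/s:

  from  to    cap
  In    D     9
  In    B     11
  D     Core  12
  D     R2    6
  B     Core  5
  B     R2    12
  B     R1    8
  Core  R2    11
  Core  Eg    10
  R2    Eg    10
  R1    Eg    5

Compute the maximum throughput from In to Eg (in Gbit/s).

20

Augment In→D→Core→Eg: bottleneck 9, flow now 9.
Augment In→B→Core→Eg: bottleneck 1, flow now 10.
Augment In→B→R2→Eg: bottleneck 10, flow now 20.
No augmenting path remains; maximum flow = 20.
In the residual graph, reachable from In: {In}.
Min-cut edges: In→D (9), In→B (11); capacity 9 + 11 = 20.
This cut is saturated, so no flow can exceed 20.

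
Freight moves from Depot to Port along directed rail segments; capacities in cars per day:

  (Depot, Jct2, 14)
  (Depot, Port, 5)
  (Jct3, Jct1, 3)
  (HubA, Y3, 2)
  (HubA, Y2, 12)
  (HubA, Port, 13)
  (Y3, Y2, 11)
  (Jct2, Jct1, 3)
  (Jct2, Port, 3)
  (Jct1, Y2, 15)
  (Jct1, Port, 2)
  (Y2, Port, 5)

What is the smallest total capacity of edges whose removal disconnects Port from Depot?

11

Augment Depot→Port: bottleneck 5, flow now 5.
Augment Depot→Jct2→Port: bottleneck 3, flow now 8.
Augment Depot→Jct2→Jct1→Port: bottleneck 2, flow now 10.
Augment Depot→Jct2→Jct1→Y2→Port: bottleneck 1, flow now 11.
No augmenting path remains; maximum flow = 11.
By max-flow min-cut, the minimum cut capacity equals the max flow.
In the residual graph, reachable from Depot: {Depot, Jct2}.
Min-cut edges: Depot→Port (5), Jct2→Jct1 (3), Jct2→Port (3); capacity 5 + 3 + 3 = 11.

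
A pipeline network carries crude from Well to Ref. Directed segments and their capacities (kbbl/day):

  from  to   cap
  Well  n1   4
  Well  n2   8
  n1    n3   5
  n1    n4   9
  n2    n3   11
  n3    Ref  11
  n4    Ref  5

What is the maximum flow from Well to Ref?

Augment Well→n1→n3→Ref: bottleneck 4, flow now 4.
Augment Well→n2→n3→Ref: bottleneck 7, flow now 11.
Augment Well→n2→n3→n1→n4→Ref: bottleneck 1, flow now 12. (uses reverse residual edge)
No augmenting path remains; maximum flow = 12.
In the residual graph, reachable from Well: {Well}.
Min-cut edges: Well→n1 (4), Well→n2 (8); capacity 4 + 8 = 12.
This cut is saturated, so no flow can exceed 12.

12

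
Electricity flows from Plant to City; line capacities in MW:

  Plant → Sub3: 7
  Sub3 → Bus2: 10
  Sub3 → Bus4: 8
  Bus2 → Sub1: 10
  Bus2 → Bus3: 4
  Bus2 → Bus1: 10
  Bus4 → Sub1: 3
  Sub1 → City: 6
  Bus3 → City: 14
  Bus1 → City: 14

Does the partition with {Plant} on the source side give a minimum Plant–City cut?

Given cut capacity: 7 = 7.
Augment Plant→Sub3→Bus2→Sub1→City: bottleneck 6, flow now 6.
Augment Plant→Sub3→Bus2→Bus3→City: bottleneck 1, flow now 7.
No augmenting path remains; maximum flow = 7.
Cut capacity 7 equals the max flow, so it is a minimum cut.

Yes — it is a minimum cut (capacity 7).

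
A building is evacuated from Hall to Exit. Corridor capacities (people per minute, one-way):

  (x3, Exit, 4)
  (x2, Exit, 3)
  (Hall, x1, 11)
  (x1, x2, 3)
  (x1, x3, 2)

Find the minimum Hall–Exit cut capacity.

Augment Hall→x1→x2→Exit: bottleneck 3, flow now 3.
Augment Hall→x1→x3→Exit: bottleneck 2, flow now 5.
No augmenting path remains; maximum flow = 5.
By max-flow min-cut, the minimum cut capacity equals the max flow.
In the residual graph, reachable from Hall: {Hall, x1}.
Min-cut edges: x1→x2 (3), x1→x3 (2); capacity 3 + 2 = 5.

5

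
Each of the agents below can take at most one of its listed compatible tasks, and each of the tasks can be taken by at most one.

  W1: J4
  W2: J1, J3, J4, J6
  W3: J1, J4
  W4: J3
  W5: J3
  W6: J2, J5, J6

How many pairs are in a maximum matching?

5

Unit-capacity flow: source→left, listed edges, right→sink; max matching = max flow.
Augmenting path W1→J4 (+1); matched 1.
Augmenting path W2→J1 (+1); matched 2.
Augmenting path W4→J3 (+1); matched 3.
Augmenting path W6→J2 (+1); matched 4.
Augmenting path W3→J1→W2→J6 (+1); matched 5.
No augmenting path remains; maximum matching = 5.
König certificate: {W1, W2, W3, W6, J3} is a vertex cover of size 5 (every listed pair touches it), so no matching can be larger.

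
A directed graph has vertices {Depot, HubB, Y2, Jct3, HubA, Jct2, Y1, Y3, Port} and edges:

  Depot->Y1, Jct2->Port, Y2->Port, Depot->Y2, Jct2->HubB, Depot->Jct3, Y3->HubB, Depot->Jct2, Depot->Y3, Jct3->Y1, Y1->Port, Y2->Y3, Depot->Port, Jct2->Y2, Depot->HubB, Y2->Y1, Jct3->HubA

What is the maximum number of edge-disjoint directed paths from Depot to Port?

4

Assign every edge capacity 1; by Menger, the answer equals the max flow.
Path Depot→Port (+1); total 1.
Path Depot→Y2→Port (+1); total 2.
Path Depot→Jct2→Port (+1); total 3.
Path Depot→Y1→Port (+1); total 4.
No residual Depot→Port path; max flow = 4.
Certifying cut of size 4: {Depot→Jct2, Depot→Port, Depot→Y2, Y1→Port}.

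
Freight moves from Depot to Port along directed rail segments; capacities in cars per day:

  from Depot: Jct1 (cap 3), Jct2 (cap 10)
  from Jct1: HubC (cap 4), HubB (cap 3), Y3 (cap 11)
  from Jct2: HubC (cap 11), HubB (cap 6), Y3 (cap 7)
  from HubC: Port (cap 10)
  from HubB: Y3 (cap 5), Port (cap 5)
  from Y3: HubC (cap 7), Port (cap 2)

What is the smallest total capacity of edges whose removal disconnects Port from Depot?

13

Augment Depot→Jct1→HubC→Port: bottleneck 3, flow now 3.
Augment Depot→Jct2→HubC→Port: bottleneck 7, flow now 10.
Augment Depot→Jct2→HubB→Port: bottleneck 3, flow now 13.
No augmenting path remains; maximum flow = 13.
By max-flow min-cut, the minimum cut capacity equals the max flow.
In the residual graph, reachable from Depot: {Depot}.
Min-cut edges: Depot→Jct1 (3), Depot→Jct2 (10); capacity 3 + 10 = 13.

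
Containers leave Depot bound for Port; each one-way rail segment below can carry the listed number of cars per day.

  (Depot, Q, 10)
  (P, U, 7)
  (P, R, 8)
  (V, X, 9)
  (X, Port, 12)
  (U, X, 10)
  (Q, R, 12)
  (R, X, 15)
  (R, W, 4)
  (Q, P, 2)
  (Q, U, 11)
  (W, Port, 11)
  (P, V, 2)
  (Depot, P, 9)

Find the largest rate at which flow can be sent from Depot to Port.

Augment Depot→P→R→W→Port: bottleneck 4, flow now 4.
Augment Depot→P→R→X→Port: bottleneck 4, flow now 8.
Augment Depot→P→U→X→Port: bottleneck 1, flow now 9.
Augment Depot→Q→R→X→Port: bottleneck 7, flow now 16.
No augmenting path remains; maximum flow = 16.
In the residual graph, reachable from Depot: {Depot, P, Q, R, U, V, X}.
Min-cut edges: R→W (4), X→Port (12); capacity 4 + 12 = 16.
This cut is saturated, so no flow can exceed 16.

16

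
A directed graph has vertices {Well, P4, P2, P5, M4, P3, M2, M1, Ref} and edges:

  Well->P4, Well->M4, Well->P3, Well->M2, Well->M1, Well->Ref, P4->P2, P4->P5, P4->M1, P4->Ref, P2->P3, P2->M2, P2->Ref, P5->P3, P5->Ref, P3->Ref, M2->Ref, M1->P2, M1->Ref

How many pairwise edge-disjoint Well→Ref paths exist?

Assign every edge capacity 1; by Menger, the answer equals the max flow.
Path Well→Ref (+1); total 1.
Path Well→P4→Ref (+1); total 2.
Path Well→P3→Ref (+1); total 3.
Path Well→M2→Ref (+1); total 4.
Path Well→M1→Ref (+1); total 5.
No residual Well→Ref path; max flow = 5.
Certifying cut of size 5: {Well→M1, Well→M2, Well→P3, Well→P4, Well→Ref}.

5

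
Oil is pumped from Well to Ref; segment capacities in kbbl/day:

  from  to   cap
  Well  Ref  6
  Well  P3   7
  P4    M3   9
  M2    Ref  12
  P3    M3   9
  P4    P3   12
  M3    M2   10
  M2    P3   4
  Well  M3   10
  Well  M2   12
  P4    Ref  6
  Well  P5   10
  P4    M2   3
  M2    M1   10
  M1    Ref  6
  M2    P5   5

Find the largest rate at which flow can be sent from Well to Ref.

Augment Well→Ref: bottleneck 6, flow now 6.
Augment Well→M2→Ref: bottleneck 12, flow now 18.
Augment Well→M3→M2→M1→Ref: bottleneck 6, flow now 24.
No augmenting path remains; maximum flow = 24.
In the residual graph, reachable from Well: {Well, P3, M3, M2, P5, M1}.
Min-cut edges: Well→Ref (6), M2→Ref (12), M1→Ref (6); capacity 6 + 12 + 6 = 24.
This cut is saturated, so no flow can exceed 24.

24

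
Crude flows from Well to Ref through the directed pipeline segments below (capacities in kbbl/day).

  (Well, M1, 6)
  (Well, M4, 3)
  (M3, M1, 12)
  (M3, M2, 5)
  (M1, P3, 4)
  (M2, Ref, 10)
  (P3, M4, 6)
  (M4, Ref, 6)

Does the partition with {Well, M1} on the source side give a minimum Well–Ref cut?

No — its capacity is 7, but the minimum cut has capacity 6.

Given cut capacity: 3 + 4 = 7.
Augment Well→M4→Ref: bottleneck 3, flow now 3.
Augment Well→M1→P3→M4→Ref: bottleneck 3, flow now 6.
No augmenting path remains; maximum flow = 6.
In the residual graph, reachable from Well: {Well, M1, P3, M4}.
Min-cut edges: M4→Ref (6); capacity 6 = 6.
Cut capacity 7 exceeds the max flow 6, so it is not minimum.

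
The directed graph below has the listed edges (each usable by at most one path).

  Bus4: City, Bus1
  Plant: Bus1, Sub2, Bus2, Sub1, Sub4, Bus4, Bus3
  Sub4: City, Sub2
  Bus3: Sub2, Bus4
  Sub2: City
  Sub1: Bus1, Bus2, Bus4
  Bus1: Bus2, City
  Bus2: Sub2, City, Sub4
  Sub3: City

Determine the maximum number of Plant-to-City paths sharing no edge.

5

Assign every edge capacity 1; by Menger, the answer equals the max flow.
Path Plant→Bus4→City (+1); total 1.
Path Plant→Bus1→City (+1); total 2.
Path Plant→Sub4→City (+1); total 3.
Path Plant→Bus2→City (+1); total 4.
Path Plant→Sub2→City (+1); total 5.
No residual Plant→City path; max flow = 5.
Certifying cut of size 5: {Bus1→City, Bus2→City, Bus4→City, Sub2→City, Sub4→City}.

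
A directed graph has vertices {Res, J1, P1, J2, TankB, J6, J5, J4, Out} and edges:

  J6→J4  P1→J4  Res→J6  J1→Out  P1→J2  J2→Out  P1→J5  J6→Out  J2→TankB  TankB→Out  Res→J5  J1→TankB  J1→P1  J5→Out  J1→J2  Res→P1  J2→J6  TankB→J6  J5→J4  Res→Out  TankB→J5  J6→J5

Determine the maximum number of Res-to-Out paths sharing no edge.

4

Assign every edge capacity 1; by Menger, the answer equals the max flow.
Path Res→Out (+1); total 1.
Path Res→J6→Out (+1); total 2.
Path Res→J5→Out (+1); total 3.
Path Res→P1→J2→Out (+1); total 4.
No residual Res→Out path; max flow = 4.
Certifying cut of size 4: {Res→J5, Res→J6, Res→Out, Res→P1}.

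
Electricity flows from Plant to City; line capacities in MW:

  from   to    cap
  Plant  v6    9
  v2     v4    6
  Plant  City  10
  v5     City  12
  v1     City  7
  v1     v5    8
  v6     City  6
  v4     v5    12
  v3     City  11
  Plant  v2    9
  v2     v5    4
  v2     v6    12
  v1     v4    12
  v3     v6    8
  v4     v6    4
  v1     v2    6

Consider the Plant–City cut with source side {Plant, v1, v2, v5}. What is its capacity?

Edges leaving {Plant, v1, v2, v5}: Plant→v6 (9), Plant→City (10), v1→v4 (12), v1→City (7), v2→v4 (6), v2→v6 (12), v5→City (12).
Cut capacity = 9 + 10 + 12 + 7 + 6 + 12 + 12 = 68.

68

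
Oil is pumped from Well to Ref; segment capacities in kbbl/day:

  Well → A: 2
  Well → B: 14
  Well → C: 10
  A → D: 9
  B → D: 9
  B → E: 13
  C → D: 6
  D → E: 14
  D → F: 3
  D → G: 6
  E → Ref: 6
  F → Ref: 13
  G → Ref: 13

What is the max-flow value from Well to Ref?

15

Augment Well→B→E→Ref: bottleneck 6, flow now 6.
Augment Well→A→D→F→Ref: bottleneck 2, flow now 8.
Augment Well→B→D→F→Ref: bottleneck 1, flow now 9.
Augment Well→B→D→G→Ref: bottleneck 6, flow now 15.
No augmenting path remains; maximum flow = 15.
In the residual graph, reachable from Well: {Well, A, B, C, D, E}.
Min-cut edges: D→F (3), D→G (6), E→Ref (6); capacity 3 + 6 + 6 = 15.
This cut is saturated, so no flow can exceed 15.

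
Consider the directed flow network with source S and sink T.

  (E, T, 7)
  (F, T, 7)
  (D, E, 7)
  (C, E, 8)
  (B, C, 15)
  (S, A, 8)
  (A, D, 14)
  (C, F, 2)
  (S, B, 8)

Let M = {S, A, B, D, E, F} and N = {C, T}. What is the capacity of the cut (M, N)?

Edges leaving {S, A, B, D, E, F}: B→C (15), E→T (7), F→T (7).
Cut capacity = 15 + 7 + 7 = 29.

29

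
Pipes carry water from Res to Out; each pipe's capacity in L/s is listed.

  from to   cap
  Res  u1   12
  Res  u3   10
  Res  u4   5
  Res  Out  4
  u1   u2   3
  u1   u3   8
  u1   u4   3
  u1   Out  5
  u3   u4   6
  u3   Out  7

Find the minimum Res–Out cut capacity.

16

Augment Res→Out: bottleneck 4, flow now 4.
Augment Res→u1→Out: bottleneck 5, flow now 9.
Augment Res→u3→Out: bottleneck 7, flow now 16.
No augmenting path remains; maximum flow = 16.
By max-flow min-cut, the minimum cut capacity equals the max flow.
In the residual graph, reachable from Res: {Res, u1, u2, u3, u4}.
Min-cut edges: Res→Out (4), u1→Out (5), u3→Out (7); capacity 4 + 5 + 7 = 16.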